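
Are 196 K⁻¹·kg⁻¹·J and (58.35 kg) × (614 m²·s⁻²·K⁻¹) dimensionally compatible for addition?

No

Reduce each to base SI dimensions:
  196 K⁻¹·kg⁻¹·J:  J·kg⁻¹·K⁻¹ = N·m·kg⁻¹·K⁻¹ = m²·s⁻²·K⁻¹
  (58.35 kg) × (614 m²·s⁻²·K⁻¹):  [kg] · [m²·s⁻²·K⁻¹] = kg·m²·s⁻²·K⁻¹
m²·s⁻²·K⁻¹ ≠ kg·m²·s⁻²·K⁻¹, so they cannot be added.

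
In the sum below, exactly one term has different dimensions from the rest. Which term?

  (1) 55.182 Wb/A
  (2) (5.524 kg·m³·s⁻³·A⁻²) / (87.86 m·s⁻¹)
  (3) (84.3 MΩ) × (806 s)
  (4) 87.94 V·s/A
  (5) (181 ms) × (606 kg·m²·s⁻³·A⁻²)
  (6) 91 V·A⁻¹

(6)

Expand each in SI base units:
  (1) Wb·A⁻¹ = V·s·A⁻¹ = kg·m²·s⁻²·A⁻²
  (2) [kg·m³·s⁻³·A⁻²] / [m·s⁻¹] = kg·m²·s⁻²·A⁻²
  (3) [kg·m²·s⁻³·A⁻²] · [s] = kg·m²·s⁻²·A⁻²
  (4) V·s·A⁻¹ = J·C⁻¹·s·A⁻¹ = kg·m²·s⁻²·A⁻²
  (5) [s] · [kg·m²·s⁻³·A⁻²] = kg·m²·s⁻²·A⁻²
  (6) V·A⁻¹ = J·C⁻¹·A⁻¹ = kg·m²·s⁻³·A⁻²
All reduce to kg·m²·s⁻²·A⁻² except (6), which is kg·m²·s⁻³·A⁻².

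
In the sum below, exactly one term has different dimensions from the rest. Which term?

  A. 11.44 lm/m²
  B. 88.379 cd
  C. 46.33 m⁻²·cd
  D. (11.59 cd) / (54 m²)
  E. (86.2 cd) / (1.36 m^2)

Reduce each to base SI dimensions:
  A. lm·m⁻² = cd·m⁻² = m⁻²·cd
  B. cd
  C. cd·m⁻² = m⁻²·cd
  D. [cd] / [m²] = m⁻²·cd
  E. [cd] / [m²] = m⁻²·cd
All reduce to m⁻²·cd except B., which is cd.

B.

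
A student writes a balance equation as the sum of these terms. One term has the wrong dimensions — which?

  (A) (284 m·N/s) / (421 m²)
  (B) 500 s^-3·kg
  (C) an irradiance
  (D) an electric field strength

(D)

Expand each in SI base units:
  (A) [kg·m²·s⁻³] / [m²] = kg·s⁻³
  (B) kg·s⁻³
  (C) [irradiance] = kg·s⁻³
  (D) [electric field strength] = kg·m·s⁻³·A⁻¹
All reduce to kg·s⁻³ except (D), which is kg·m·s⁻³·A⁻¹.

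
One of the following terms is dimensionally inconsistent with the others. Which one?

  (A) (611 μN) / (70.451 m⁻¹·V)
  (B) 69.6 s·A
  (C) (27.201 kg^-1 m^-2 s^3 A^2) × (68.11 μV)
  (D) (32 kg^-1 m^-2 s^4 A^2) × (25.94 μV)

(C)

Work out the base dimensions of each:
  (A) [kg·m·s⁻²] / [kg·m·s⁻³·A⁻¹] = s·A
  (B) A·s = s·A
  (C) [kg⁻¹·m⁻²·s³·A²] · [kg·m²·s⁻³·A⁻¹] = A
  (D) [kg⁻¹·m⁻²·s⁴·A²] · [kg·m²·s⁻³·A⁻¹] = s·A
All reduce to s·A except (C), which is A.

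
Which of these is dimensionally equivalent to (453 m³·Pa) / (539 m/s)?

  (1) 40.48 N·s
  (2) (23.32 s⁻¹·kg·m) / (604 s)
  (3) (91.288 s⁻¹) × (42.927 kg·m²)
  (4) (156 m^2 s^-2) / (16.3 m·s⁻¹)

(1)

Reference: [kg·m²·s⁻²] / [m·s⁻¹] = kg·m·s⁻¹.
Each option:
  (1) N·s = kg·m·s⁻²·s = kg·m·s⁻¹  ← same
  (2) [kg·m·s⁻¹] / [s] = kg·m·s⁻²
  (3) [s⁻¹] · [kg·m²] = kg·m²·s⁻¹
  (4) [m²·s⁻²] / [m·s⁻¹] = m·s⁻¹
Only (1) matches kg·m·s⁻¹.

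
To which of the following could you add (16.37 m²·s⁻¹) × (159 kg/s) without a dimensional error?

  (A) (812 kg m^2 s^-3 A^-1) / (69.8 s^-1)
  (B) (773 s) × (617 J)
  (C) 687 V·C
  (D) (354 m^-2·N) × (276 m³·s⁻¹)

(C)

Reference: [m²·s⁻¹] · [kg·s⁻¹] = kg·m²·s⁻².
Each option:
  (A) [kg·m²·s⁻³·A⁻¹] / [s⁻¹] = kg·m²·s⁻²·A⁻¹
  (B) [s] · [kg·m²·s⁻²] = kg·m²·s⁻¹
  (C) C·V = s·A·J·C⁻¹ = kg·m²·s⁻²  ← same
  (D) [kg·m⁻¹·s⁻²] · [m³·s⁻¹] = kg·m²·s⁻³
Only (C) matches kg·m²·s⁻².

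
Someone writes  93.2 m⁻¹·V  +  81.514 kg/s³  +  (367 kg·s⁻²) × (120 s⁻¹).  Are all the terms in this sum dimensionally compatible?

No

Work out the base dimensions of each:
  93.2 m⁻¹·V:  V·m⁻¹ = J·C⁻¹·m⁻¹ = kg·m·s⁻³·A⁻¹
  81.514 kg/s³:  kg·s⁻³
  (367 kg·s⁻²) × (120 s⁻¹):  [kg·s⁻²] · [s⁻¹] = kg·s⁻³
The terms do not share a single dimension (kg·m·s⁻³·A⁻¹ vs kg·s⁻³).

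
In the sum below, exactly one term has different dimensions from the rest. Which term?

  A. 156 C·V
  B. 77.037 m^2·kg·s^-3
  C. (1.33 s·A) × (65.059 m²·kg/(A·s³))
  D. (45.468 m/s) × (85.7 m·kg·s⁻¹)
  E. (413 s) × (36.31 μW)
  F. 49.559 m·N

B.

In SI base units:
  A. C·V = s·A·J·C⁻¹ = kg·m²·s⁻²
  B. kg·m²·s⁻³
  C. [s·A] · [kg·m²·s⁻³·A⁻¹] = kg·m²·s⁻²
  D. [m·s⁻¹] · [kg·m·s⁻¹] = kg·m²·s⁻²
  E. [s] · [kg·m²·s⁻³] = kg·m²·s⁻²
  F. N·m = kg·m·s⁻²·m = kg·m²·s⁻²
All reduce to kg·m²·s⁻² except B., which is kg·m²·s⁻³.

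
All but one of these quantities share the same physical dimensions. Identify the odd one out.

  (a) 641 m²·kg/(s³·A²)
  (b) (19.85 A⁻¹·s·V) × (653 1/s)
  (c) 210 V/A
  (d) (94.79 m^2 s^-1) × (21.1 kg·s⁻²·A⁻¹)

(d)

Expand each in SI base units:
  (a) kg·m²·s⁻³·A⁻²
  (b) [kg·m²·s⁻²·A⁻²] · [s⁻¹] = kg·m²·s⁻³·A⁻²
  (c) V·A⁻¹ = J·C⁻¹·A⁻¹ = kg·m²·s⁻³·A⁻²
  (d) [m²·s⁻¹] · [kg·s⁻²·A⁻¹] = kg·m²·s⁻³·A⁻¹
All reduce to kg·m²·s⁻³·A⁻² except (d), which is kg·m²·s⁻³·A⁻¹.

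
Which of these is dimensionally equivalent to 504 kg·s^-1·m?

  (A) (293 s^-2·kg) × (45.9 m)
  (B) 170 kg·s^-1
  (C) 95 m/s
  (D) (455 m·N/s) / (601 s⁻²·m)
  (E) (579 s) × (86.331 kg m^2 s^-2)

(D)

Reference: kg·m·s⁻¹.
Each option:
  (A) [kg·s⁻²] · [m] = kg·m·s⁻²
  (B) kg·s⁻¹
  (C) m·s⁻¹
  (D) [kg·m²·s⁻³] / [m·s⁻²] = kg·m·s⁻¹  ← same
  (E) [s] · [kg·m²·s⁻²] = kg·m²·s⁻¹
Only (D) matches kg·m·s⁻¹.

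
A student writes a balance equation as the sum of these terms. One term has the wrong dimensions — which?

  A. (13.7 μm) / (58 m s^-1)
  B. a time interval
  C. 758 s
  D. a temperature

D.

Expand each in SI base units:
  A. [m] / [m·s⁻¹] = s
  B. [time interval] = s
  C. s
  D. [temperature] = K
All reduce to s except D., which is K.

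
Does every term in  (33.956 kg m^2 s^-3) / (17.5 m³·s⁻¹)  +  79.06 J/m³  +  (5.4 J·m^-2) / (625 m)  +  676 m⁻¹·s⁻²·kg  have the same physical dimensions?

Expand each in SI base units:
  (33.956 kg m^2 s^-3) / (17.5 m³·s⁻¹):  [kg·m²·s⁻³] / [m³·s⁻¹] = kg·m⁻¹·s⁻²
  79.06 J/m³:  J·m⁻³ = N·m·m⁻³ = kg·m⁻¹·s⁻²
  (5.4 J·m^-2) / (625 m):  [kg·s⁻²] / [m] = kg·m⁻¹·s⁻²
  676 m⁻¹·s⁻²·kg:  kg·m⁻¹·s⁻²
Every term reduces to kg·m⁻¹·s⁻².

Yes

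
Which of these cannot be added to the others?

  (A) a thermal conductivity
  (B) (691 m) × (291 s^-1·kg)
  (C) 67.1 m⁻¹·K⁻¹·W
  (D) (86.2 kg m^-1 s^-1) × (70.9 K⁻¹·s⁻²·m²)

Reduce each to base SI dimensions:
  (A) [thermal conductivity] = kg·m·s⁻³·K⁻¹
  (B) [m] · [kg·s⁻¹] = kg·m·s⁻¹
  (C) W·m⁻¹·K⁻¹ = J·s⁻¹·m⁻¹·K⁻¹ = kg·m·s⁻³·K⁻¹
  (D) [kg·m⁻¹·s⁻¹] · [m²·s⁻²·K⁻¹] = kg·m·s⁻³·K⁻¹
All reduce to kg·m·s⁻³·K⁻¹ except (B), which is kg·m·s⁻¹.

(B)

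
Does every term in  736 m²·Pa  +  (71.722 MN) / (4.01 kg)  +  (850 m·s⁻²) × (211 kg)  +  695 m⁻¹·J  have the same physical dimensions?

No

Reduce each to base SI dimensions:
  736 m²·Pa:  Pa·m² = N·m⁻²·m² = kg·m·s⁻²
  (71.722 MN) / (4.01 kg):  [kg·m·s⁻²] / [kg] = m·s⁻²
  (850 m·s⁻²) × (211 kg):  [m·s⁻²] · [kg] = kg·m·s⁻²
  695 m⁻¹·J:  J·m⁻¹ = N·m·m⁻¹ = kg·m·s⁻²
The terms do not share a single dimension (kg·m·s⁻² vs m·s⁻²).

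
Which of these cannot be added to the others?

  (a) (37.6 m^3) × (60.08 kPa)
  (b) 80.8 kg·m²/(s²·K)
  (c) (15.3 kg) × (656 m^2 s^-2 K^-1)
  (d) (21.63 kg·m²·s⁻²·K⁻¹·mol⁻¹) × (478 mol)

(a)

Work out the base dimensions of each:
  (a) [m³] · [kg·m⁻¹·s⁻²] = kg·m²·s⁻²
  (b) kg·m²·s⁻²·K⁻¹
  (c) [kg] · [m²·s⁻²·K⁻¹] = kg·m²·s⁻²·K⁻¹
  (d) [kg·m²·s⁻²·K⁻¹·mol⁻¹] · [mol] = kg·m²·s⁻²·K⁻¹
All reduce to kg·m²·s⁻²·K⁻¹ except (a), which is kg·m²·s⁻².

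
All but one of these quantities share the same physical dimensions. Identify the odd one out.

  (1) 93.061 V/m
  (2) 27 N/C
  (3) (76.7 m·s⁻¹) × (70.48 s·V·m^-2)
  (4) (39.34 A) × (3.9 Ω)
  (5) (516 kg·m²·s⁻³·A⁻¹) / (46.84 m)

(4)

Work out the base dimensions of each:
  (1) V·m⁻¹ = J·C⁻¹·m⁻¹ = kg·m·s⁻³·A⁻¹
  (2) N·C⁻¹ = kg·m·s⁻²·(s·A)⁻¹ = kg·m·s⁻³·A⁻¹
  (3) [m·s⁻¹] · [kg·s⁻²·A⁻¹] = kg·m·s⁻³·A⁻¹
  (4) [A] · [kg·m²·s⁻³·A⁻²] = kg·m²·s⁻³·A⁻¹
  (5) [kg·m²·s⁻³·A⁻¹] / [m] = kg·m·s⁻³·A⁻¹
All reduce to kg·m·s⁻³·A⁻¹ except (4), which is kg·m²·s⁻³·A⁻¹.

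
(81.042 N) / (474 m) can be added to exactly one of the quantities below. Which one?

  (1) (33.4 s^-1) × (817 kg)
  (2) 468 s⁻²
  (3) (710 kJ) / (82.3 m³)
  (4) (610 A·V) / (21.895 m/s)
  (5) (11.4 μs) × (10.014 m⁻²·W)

Reference: [kg·m·s⁻²] / [m] = kg·s⁻².
Each option:
  (1) [s⁻¹] · [kg] = kg·s⁻¹
  (2) s⁻²
  (3) [kg·m²·s⁻²] / [m³] = kg·m⁻¹·s⁻²
  (4) [kg·m²·s⁻³] / [m·s⁻¹] = kg·m·s⁻²
  (5) [s] · [kg·s⁻³] = kg·s⁻²  ← same
Only (5) matches kg·s⁻².

(5)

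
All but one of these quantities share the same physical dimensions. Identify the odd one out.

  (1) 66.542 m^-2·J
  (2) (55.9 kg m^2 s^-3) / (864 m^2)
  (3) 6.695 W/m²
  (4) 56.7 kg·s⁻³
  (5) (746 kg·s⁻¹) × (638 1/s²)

(1)

In SI base units:
  (1) J·m⁻² = N·m·m⁻² = kg·s⁻²
  (2) [kg·m²·s⁻³] / [m²] = kg·s⁻³
  (3) W·m⁻² = J·s⁻¹·m⁻² = kg·s⁻³
  (4) kg·s⁻³
  (5) [kg·s⁻¹] · [s⁻²] = kg·s⁻³
All reduce to kg·s⁻³ except (1), which is kg·s⁻².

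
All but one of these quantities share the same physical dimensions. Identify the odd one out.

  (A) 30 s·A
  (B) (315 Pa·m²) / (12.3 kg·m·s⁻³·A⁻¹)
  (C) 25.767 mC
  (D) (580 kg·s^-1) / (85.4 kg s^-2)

Work out the base dimensions of each:
  (A) A·s = s·A
  (B) [kg·m·s⁻²] / [kg·m·s⁻³·A⁻¹] = s·A
  (C) C = s·A
  (D) [kg·s⁻¹] / [kg·s⁻²] = s
All reduce to s·A except (D), which is s.

(D)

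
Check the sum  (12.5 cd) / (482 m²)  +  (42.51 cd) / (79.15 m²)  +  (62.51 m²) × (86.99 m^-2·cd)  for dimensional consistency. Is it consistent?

No

Expand each in SI base units:
  (12.5 cd) / (482 m²):  [cd] / [m²] = m⁻²·cd
  (42.51 cd) / (79.15 m²):  [cd] / [m²] = m⁻²·cd
  (62.51 m²) × (86.99 m^-2·cd):  [m²] · [m⁻²·cd] = cd
The terms do not share a single dimension (cd vs m⁻²·cd).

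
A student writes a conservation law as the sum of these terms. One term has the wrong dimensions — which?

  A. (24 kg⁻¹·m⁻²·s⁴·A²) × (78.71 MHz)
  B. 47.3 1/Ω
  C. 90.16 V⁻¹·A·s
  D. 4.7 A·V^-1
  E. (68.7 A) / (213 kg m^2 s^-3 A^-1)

C.

Dimensions:
  A. [kg⁻¹·m⁻²·s⁴·A²] · [s⁻¹] = kg⁻¹·m⁻²·s³·A²
  B. Ω⁻¹ = (V·A⁻¹)⁻¹ = kg⁻¹·m⁻²·s³·A²
  C. A·s·V⁻¹ = A·s·(J·C⁻¹)⁻¹ = kg⁻¹·m⁻²·s⁴·A²
  D. A·V⁻¹ = A·(J·C⁻¹)⁻¹ = kg⁻¹·m⁻²·s³·A²
  E. [A] / [kg·m²·s⁻³·A⁻¹] = kg⁻¹·m⁻²·s³·A²
All reduce to kg⁻¹·m⁻²·s³·A² except C., which is kg⁻¹·m⁻²·s⁴·A².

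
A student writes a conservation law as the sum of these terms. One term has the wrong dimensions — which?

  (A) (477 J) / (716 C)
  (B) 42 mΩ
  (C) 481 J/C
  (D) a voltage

Work out the base dimensions of each:
  (A) [kg·m²·s⁻²] / [s·A] = kg·m²·s⁻³·A⁻¹
  (B) Ω = V·A⁻¹ = kg·m²·s⁻³·A⁻²
  (C) J·C⁻¹ = N·m·(s·A)⁻¹ = kg·m²·s⁻³·A⁻¹
  (D) [voltage] = kg·m²·s⁻³·A⁻¹
All reduce to kg·m²·s⁻³·A⁻¹ except (B), which is kg·m²·s⁻³·A⁻².

(B)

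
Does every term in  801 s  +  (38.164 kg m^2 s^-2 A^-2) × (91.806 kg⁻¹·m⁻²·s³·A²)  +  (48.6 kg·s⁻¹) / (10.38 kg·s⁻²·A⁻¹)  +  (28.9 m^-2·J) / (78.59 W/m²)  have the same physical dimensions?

No

Expand each in SI base units:
  801 s:  s
  (38.164 kg m^2 s^-2 A^-2) × (91.806 kg⁻¹·m⁻²·s³·A²):  [kg·m²·s⁻²·A⁻²] · [kg⁻¹·m⁻²·s³·A²] = s
  (48.6 kg·s⁻¹) / (10.38 kg·s⁻²·A⁻¹):  [kg·s⁻¹] / [kg·s⁻²·A⁻¹] = s·A
  (28.9 m^-2·J) / (78.59 W/m²):  [kg·s⁻²] / [kg·s⁻³] = s
The terms do not share a single dimension (s vs s·A).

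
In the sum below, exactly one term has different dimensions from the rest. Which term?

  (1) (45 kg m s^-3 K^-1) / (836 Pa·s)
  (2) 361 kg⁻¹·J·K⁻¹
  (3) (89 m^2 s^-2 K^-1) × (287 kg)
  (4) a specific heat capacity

Work out the base dimensions of each:
  (1) [kg·m·s⁻³·K⁻¹] / [kg·m⁻¹·s⁻¹] = m²·s⁻²·K⁻¹
  (2) J·kg⁻¹·K⁻¹ = N·m·kg⁻¹·K⁻¹ = m²·s⁻²·K⁻¹
  (3) [m²·s⁻²·K⁻¹] · [kg] = kg·m²·s⁻²·K⁻¹
  (4) [specific heat capacity] = m²·s⁻²·K⁻¹
All reduce to m²·s⁻²·K⁻¹ except (3), which is kg·m²·s⁻²·K⁻¹.

(3)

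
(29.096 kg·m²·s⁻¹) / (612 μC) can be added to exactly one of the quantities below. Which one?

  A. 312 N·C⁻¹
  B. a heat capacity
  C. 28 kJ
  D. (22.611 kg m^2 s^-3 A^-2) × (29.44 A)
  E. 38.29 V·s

Reference: [kg·m²·s⁻¹] / [s·A] = kg·m²·s⁻²·A⁻¹.
Each option:
  A. N·C⁻¹ = kg·m·s⁻²·(s·A)⁻¹ = kg·m·s⁻³·A⁻¹
  B. [heat capacity] = kg·m²·s⁻²·K⁻¹
  C. J = N·m = kg·m²·s⁻²
  D. [kg·m²·s⁻³·A⁻²] · [A] = kg·m²·s⁻³·A⁻¹
  E. V·s = J·C⁻¹·s = kg·m²·s⁻²·A⁻¹  ← same
Only E. matches kg·m²·s⁻²·A⁻¹.

E.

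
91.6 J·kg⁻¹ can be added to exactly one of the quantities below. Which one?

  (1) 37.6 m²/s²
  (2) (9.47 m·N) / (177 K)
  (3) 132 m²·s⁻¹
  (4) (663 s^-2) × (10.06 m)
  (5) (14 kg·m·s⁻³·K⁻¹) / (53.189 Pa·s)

Reference: J·kg⁻¹ = N·m·kg⁻¹ = m²·s⁻².
Each option:
  (1) m²·s⁻²  ← same
  (2) [kg·m²·s⁻²] / [K] = kg·m²·s⁻²·K⁻¹
  (3) m²·s⁻¹
  (4) [s⁻²] · [m] = m·s⁻²
  (5) [kg·m·s⁻³·K⁻¹] / [kg·m⁻¹·s⁻¹] = m²·s⁻²·K⁻¹
Only (1) matches m²·s⁻².

(1)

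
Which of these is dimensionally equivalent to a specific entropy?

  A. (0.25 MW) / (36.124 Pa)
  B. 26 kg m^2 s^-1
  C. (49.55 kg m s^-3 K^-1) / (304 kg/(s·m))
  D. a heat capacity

Reference: [specific entropy] = m²·s⁻²·K⁻¹.
Each option:
  A. [kg·m²·s⁻³] / [kg·m⁻¹·s⁻²] = m³·s⁻¹
  B. kg·m²·s⁻¹
  C. [kg·m·s⁻³·K⁻¹] / [kg·m⁻¹·s⁻¹] = m²·s⁻²·K⁻¹  ← same
  D. [heat capacity] = kg·m²·s⁻²·K⁻¹
Only C. matches m²·s⁻²·K⁻¹.

C.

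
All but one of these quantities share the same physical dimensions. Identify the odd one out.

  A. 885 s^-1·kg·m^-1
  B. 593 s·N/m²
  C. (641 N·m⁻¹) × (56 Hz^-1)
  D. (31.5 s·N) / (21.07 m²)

C.

Work out the base dimensions of each:
  A. kg·m⁻¹·s⁻¹
  B. N·s·m⁻² = kg·m·s⁻²·s·m⁻² = kg·m⁻¹·s⁻¹
  C. [kg·s⁻²] · [s] = kg·s⁻¹
  D. [kg·m·s⁻¹] / [m²] = kg·m⁻¹·s⁻¹
All reduce to kg·m⁻¹·s⁻¹ except C., which is kg·s⁻¹.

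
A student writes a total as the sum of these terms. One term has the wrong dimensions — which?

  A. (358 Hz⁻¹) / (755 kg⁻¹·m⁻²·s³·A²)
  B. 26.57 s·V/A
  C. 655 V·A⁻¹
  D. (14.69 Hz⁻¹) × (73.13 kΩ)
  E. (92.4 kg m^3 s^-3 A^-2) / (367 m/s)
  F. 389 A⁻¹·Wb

In SI base units:
  A. [s] / [kg⁻¹·m⁻²·s³·A²] = kg·m²·s⁻²·A⁻²
  B. V·s·A⁻¹ = J·C⁻¹·s·A⁻¹ = kg·m²·s⁻²·A⁻²
  C. V·A⁻¹ = J·C⁻¹·A⁻¹ = kg·m²·s⁻³·A⁻²
  D. [s] · [kg·m²·s⁻³·A⁻²] = kg·m²·s⁻²·A⁻²
  E. [kg·m³·s⁻³·A⁻²] / [m·s⁻¹] = kg·m²·s⁻²·A⁻²
  F. Wb·A⁻¹ = V·s·A⁻¹ = kg·m²·s⁻²·A⁻²
All reduce to kg·m²·s⁻²·A⁻² except C., which is kg·m²·s⁻³·A⁻².

C.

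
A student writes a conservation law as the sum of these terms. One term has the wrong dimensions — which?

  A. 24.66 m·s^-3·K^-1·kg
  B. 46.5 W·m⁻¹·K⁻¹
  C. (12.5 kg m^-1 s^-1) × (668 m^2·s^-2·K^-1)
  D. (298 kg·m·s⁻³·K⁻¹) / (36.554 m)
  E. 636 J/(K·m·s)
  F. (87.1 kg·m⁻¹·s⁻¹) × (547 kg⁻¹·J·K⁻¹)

Expand each in SI base units:
  A. kg·m·s⁻³·K⁻¹
  B. W·m⁻¹·K⁻¹ = J·s⁻¹·m⁻¹·K⁻¹ = kg·m·s⁻³·K⁻¹
  C. [kg·m⁻¹·s⁻¹] · [m²·s⁻²·K⁻¹] = kg·m·s⁻³·K⁻¹
  D. [kg·m·s⁻³·K⁻¹] / [m] = kg·s⁻³·K⁻¹
  E. J·s⁻¹·m⁻¹·K⁻¹ = N·m·s⁻¹·m⁻¹·K⁻¹ = kg·m·s⁻³·K⁻¹
  F. [kg·m⁻¹·s⁻¹] · [m²·s⁻²·K⁻¹] = kg·m·s⁻³·K⁻¹
All reduce to kg·m·s⁻³·K⁻¹ except D., which is kg·s⁻³·K⁻¹.

D.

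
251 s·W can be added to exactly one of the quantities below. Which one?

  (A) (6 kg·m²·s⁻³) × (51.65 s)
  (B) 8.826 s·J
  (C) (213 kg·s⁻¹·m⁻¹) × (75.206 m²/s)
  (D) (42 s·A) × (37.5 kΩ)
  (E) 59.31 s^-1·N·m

Reference: W·s = J·s⁻¹·s = kg·m²·s⁻².
Each option:
  (A) [kg·m²·s⁻³] · [s] = kg·m²·s⁻²  ← same
  (B) J·s = N·m·s = kg·m²·s⁻¹
  (C) [kg·m⁻¹·s⁻¹] · [m²·s⁻¹] = kg·m·s⁻²
  (D) [s·A] · [kg·m²·s⁻³·A⁻²] = kg·m²·s⁻²·A⁻¹
  (E) N·m·s⁻¹ = kg·m·s⁻²·m·s⁻¹ = kg·m²·s⁻³
Only (A) matches kg·m²·s⁻².

(A)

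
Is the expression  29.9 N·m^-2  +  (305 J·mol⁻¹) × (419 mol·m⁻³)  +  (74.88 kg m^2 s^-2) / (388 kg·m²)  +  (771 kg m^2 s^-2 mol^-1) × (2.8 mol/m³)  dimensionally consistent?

No

Expand each in SI base units:
  29.9 N·m^-2:  N·m⁻² = kg·m·s⁻²·m⁻² = kg·m⁻¹·s⁻²
  (305 J·mol⁻¹) × (419 mol·m⁻³):  [kg·m²·s⁻²·mol⁻¹] · [m⁻³·mol] = kg·m⁻¹·s⁻²
  (74.88 kg m^2 s^-2) / (388 kg·m²):  [kg·m²·s⁻²] / [kg·m²] = s⁻²
  (771 kg m^2 s^-2 mol^-1) × (2.8 mol/m³):  [kg·m²·s⁻²·mol⁻¹] · [m⁻³·mol] = kg·m⁻¹·s⁻²
The terms do not share a single dimension (kg·m⁻¹·s⁻² vs s⁻²).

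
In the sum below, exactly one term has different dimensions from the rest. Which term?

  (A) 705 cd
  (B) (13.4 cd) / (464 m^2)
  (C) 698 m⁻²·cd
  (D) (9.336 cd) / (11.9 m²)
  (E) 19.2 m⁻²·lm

(A)

In SI base units:
  (A) cd
  (B) [cd] / [m²] = m⁻²·cd
  (C) cd·m⁻² = m⁻²·cd
  (D) [cd] / [m²] = m⁻²·cd
  (E) lm·m⁻² = cd·m⁻² = m⁻²·cd
All reduce to m⁻²·cd except (A), which is cd.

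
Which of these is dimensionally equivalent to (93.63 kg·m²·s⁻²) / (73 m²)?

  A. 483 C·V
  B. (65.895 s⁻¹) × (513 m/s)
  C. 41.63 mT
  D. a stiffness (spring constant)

Reference: [kg·m²·s⁻²] / [m²] = kg·s⁻².
Each option:
  A. C·V = s·A·J·C⁻¹ = kg·m²·s⁻²
  B. [s⁻¹] · [m·s⁻¹] = m·s⁻²
  C. T = Wb·m⁻² = kg·s⁻²·A⁻¹
  D. [stiffness (spring constant)] = kg·s⁻²  ← same
Only D. matches kg·s⁻².

D.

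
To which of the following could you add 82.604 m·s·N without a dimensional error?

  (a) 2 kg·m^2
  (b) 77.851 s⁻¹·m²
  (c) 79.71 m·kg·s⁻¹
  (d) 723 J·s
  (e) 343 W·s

(d)

Reference: N·m·s = kg·m·s⁻²·m·s = kg·m²·s⁻¹.
Each option:
  (a) kg·m²
  (b) m²·s⁻¹
  (c) kg·m·s⁻¹
  (d) J·s = N·m·s = kg·m²·s⁻¹  ← same
  (e) W·s = J·s⁻¹·s = kg·m²·s⁻²
Only (d) matches kg·m²·s⁻¹.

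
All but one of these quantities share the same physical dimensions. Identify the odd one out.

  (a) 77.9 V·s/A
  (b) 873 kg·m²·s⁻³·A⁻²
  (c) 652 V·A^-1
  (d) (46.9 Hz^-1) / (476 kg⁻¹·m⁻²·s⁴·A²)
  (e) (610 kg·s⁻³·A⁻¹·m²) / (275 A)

(a)

Expand each in SI base units:
  (a) V·s·A⁻¹ = J·C⁻¹·s·A⁻¹ = kg·m²·s⁻²·A⁻²
  (b) kg·m²·s⁻³·A⁻²
  (c) V·A⁻¹ = J·C⁻¹·A⁻¹ = kg·m²·s⁻³·A⁻²
  (d) [s] / [kg⁻¹·m⁻²·s⁴·A²] = kg·m²·s⁻³·A⁻²
  (e) [kg·m²·s⁻³·A⁻¹] / [A] = kg·m²·s⁻³·A⁻²
All reduce to kg·m²·s⁻³·A⁻² except (a), which is kg·m²·s⁻²·A⁻².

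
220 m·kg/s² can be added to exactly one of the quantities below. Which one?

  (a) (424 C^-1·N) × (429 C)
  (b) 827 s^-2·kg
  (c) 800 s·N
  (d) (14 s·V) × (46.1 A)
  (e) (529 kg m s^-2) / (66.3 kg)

Reference: kg·m·s⁻².
Each option:
  (a) [kg·m·s⁻³·A⁻¹] · [s·A] = kg·m·s⁻²  ← same
  (b) kg·s⁻²
  (c) N·s = kg·m·s⁻²·s = kg·m·s⁻¹
  (d) [kg·m²·s⁻²·A⁻¹] · [A] = kg·m²·s⁻²
  (e) [kg·m·s⁻²] / [kg] = m·s⁻²
Only (a) matches kg·m·s⁻².

(a)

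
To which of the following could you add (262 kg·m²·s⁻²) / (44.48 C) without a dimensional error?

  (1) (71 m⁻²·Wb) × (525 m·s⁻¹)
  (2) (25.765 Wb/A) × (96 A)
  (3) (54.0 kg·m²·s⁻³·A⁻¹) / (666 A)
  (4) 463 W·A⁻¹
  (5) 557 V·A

(4)

Reference: [kg·m²·s⁻²] / [s·A] = kg·m²·s⁻³·A⁻¹.
Each option:
  (1) [kg·s⁻²·A⁻¹] · [m·s⁻¹] = kg·m·s⁻³·A⁻¹
  (2) [kg·m²·s⁻²·A⁻²] · [A] = kg·m²·s⁻²·A⁻¹
  (3) [kg·m²·s⁻³·A⁻¹] / [A] = kg·m²·s⁻³·A⁻²
  (4) W·A⁻¹ = J·s⁻¹·A⁻¹ = kg·m²·s⁻³·A⁻¹  ← same
  (5) V·A = J·C⁻¹·A = kg·m²·s⁻³
Only (4) matches kg·m²·s⁻³·A⁻¹.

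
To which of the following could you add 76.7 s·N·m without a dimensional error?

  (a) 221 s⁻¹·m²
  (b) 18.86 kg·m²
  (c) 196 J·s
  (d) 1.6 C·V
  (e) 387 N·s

(c)

Reference: N·m·s = kg·m·s⁻²·m·s = kg·m²·s⁻¹.
Each option:
  (a) m²·s⁻¹
  (b) kg·m²
  (c) J·s = N·m·s = kg·m²·s⁻¹  ← same
  (d) C·V = s·A·J·C⁻¹ = kg·m²·s⁻²
  (e) N·s = kg·m·s⁻²·s = kg·m·s⁻¹
Only (c) matches kg·m²·s⁻¹.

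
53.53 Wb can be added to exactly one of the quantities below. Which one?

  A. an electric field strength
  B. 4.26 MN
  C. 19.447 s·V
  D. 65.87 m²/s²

C.

Reference: Wb = V·s = kg·m²·s⁻²·A⁻¹.
Each option:
  A. [electric field strength] = kg·m·s⁻³·A⁻¹
  B. N = kg·m·s⁻²
  C. V·s = J·C⁻¹·s = kg·m²·s⁻²·A⁻¹  ← same
  D. m²·s⁻²
Only C. matches kg·m²·s⁻²·A⁻¹.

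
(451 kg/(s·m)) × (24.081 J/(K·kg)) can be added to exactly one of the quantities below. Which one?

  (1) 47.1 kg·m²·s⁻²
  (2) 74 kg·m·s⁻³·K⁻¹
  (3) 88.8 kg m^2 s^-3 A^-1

Reference: [kg·m⁻¹·s⁻¹] · [m²·s⁻²·K⁻¹] = kg·m·s⁻³·K⁻¹.
Each option:
  (1) kg·m²·s⁻²
  (2) kg·m·s⁻³·K⁻¹  ← same
  (3) kg·m²·s⁻³·A⁻¹
Only (2) matches kg·m·s⁻³·K⁻¹.

(2)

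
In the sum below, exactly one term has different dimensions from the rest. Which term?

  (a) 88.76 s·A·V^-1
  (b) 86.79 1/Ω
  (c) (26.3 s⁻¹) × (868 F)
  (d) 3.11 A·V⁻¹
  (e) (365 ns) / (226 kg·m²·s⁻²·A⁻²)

In SI base units:
  (a) A·s·V⁻¹ = A·s·(J·C⁻¹)⁻¹ = kg⁻¹·m⁻²·s⁴·A²
  (b) Ω⁻¹ = (V·A⁻¹)⁻¹ = kg⁻¹·m⁻²·s³·A²
  (c) [s⁻¹] · [kg⁻¹·m⁻²·s⁴·A²] = kg⁻¹·m⁻²·s³·A²
  (d) A·V⁻¹ = A·(J·C⁻¹)⁻¹ = kg⁻¹·m⁻²·s³·A²
  (e) [s] / [kg·m²·s⁻²·A⁻²] = kg⁻¹·m⁻²·s³·A²
All reduce to kg⁻¹·m⁻²·s³·A² except (a), which is kg⁻¹·m⁻²·s⁴·A².

(a)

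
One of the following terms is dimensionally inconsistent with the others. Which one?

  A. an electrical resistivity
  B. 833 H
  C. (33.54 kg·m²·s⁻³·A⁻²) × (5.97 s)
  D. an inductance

A.

Work out the base dimensions of each:
  A. [electrical resistivity] = kg·m³·s⁻³·A⁻²
  B. H = V·s·A⁻¹ = kg·m²·s⁻²·A⁻²
  C. [kg·m²·s⁻³·A⁻²] · [s] = kg·m²·s⁻²·A⁻²
  D. [inductance] = kg·m²·s⁻²·A⁻²
All reduce to kg·m²·s⁻²·A⁻² except A., which is kg·m³·s⁻³·A⁻².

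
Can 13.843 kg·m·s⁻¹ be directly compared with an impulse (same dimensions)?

Yes

In SI base units:
  13.843 kg·m·s⁻¹:  kg·m·s⁻¹
  an impulse:  [impulse] = kg·m·s⁻¹
Both are kg·m·s⁻¹, so they have the same dimensions and can be added.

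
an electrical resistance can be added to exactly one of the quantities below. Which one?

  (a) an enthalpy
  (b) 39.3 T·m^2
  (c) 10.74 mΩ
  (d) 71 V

Reference: [electrical resistance] = kg·m²·s⁻³·A⁻².
Each option:
  (a) [enthalpy] = kg·m²·s⁻²
  (b) T·m² = Wb·m⁻²·m² = kg·m²·s⁻²·A⁻¹
  (c) Ω = V·A⁻¹ = kg·m²·s⁻³·A⁻²  ← same
  (d) V = J·C⁻¹ = kg·m²·s⁻³·A⁻¹
Only (c) matches kg·m²·s⁻³·A⁻².

(c)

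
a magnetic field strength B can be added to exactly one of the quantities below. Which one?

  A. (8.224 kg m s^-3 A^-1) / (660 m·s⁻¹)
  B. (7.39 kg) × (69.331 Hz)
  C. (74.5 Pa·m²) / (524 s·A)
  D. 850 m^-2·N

Reference: [magnetic field strength B] = kg·s⁻²·A⁻¹.
Each option:
  A. [kg·m·s⁻³·A⁻¹] / [m·s⁻¹] = kg·s⁻²·A⁻¹  ← same
  B. [kg] · [s⁻¹] = kg·s⁻¹
  C. [kg·m·s⁻²] / [s·A] = kg·m·s⁻³·A⁻¹
  D. N·m⁻² = kg·m·s⁻²·m⁻² = kg·m⁻¹·s⁻²
Only A. matches kg·s⁻²·A⁻¹.

A.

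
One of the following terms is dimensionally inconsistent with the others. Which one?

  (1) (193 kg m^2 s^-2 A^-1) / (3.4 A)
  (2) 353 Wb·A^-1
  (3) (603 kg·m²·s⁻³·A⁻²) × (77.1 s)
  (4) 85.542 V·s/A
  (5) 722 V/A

Reduce each to base SI dimensions:
  (1) [kg·m²·s⁻²·A⁻¹] / [A] = kg·m²·s⁻²·A⁻²
  (2) Wb·A⁻¹ = V·s·A⁻¹ = kg·m²·s⁻²·A⁻²
  (3) [kg·m²·s⁻³·A⁻²] · [s] = kg·m²·s⁻²·A⁻²
  (4) V·s·A⁻¹ = J·C⁻¹·s·A⁻¹ = kg·m²·s⁻²·A⁻²
  (5) V·A⁻¹ = J·C⁻¹·A⁻¹ = kg·m²·s⁻³·A⁻²
All reduce to kg·m²·s⁻²·A⁻² except (5), which is kg·m²·s⁻³·A⁻².

(5)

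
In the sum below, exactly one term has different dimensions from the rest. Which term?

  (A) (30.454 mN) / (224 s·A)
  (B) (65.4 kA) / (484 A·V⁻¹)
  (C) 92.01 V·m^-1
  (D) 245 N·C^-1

(B)

In SI base units:
  (A) [kg·m·s⁻²] / [s·A] = kg·m·s⁻³·A⁻¹
  (B) [A] / [kg⁻¹·m⁻²·s³·A²] = kg·m²·s⁻³·A⁻¹
  (C) V·m⁻¹ = J·C⁻¹·m⁻¹ = kg·m·s⁻³·A⁻¹
  (D) N·C⁻¹ = kg·m·s⁻²·(s·A)⁻¹ = kg·m·s⁻³·A⁻¹
All reduce to kg·m·s⁻³·A⁻¹ except (B), which is kg·m²·s⁻³·A⁻¹.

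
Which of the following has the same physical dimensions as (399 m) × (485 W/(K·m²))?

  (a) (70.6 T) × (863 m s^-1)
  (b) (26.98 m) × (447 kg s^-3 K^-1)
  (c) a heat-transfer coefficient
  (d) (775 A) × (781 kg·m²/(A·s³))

(b)

Reference: [m] · [kg·s⁻³·K⁻¹] = kg·m·s⁻³·K⁻¹.
Each option:
  (a) [kg·s⁻²·A⁻¹] · [m·s⁻¹] = kg·m·s⁻³·A⁻¹
  (b) [m] · [kg·s⁻³·K⁻¹] = kg·m·s⁻³·K⁻¹  ← same
  (c) [heat-transfer coefficient] = kg·s⁻³·K⁻¹
  (d) [A] · [kg·m²·s⁻³·A⁻¹] = kg·m²·s⁻³
Only (b) matches kg·m·s⁻³·K⁻¹.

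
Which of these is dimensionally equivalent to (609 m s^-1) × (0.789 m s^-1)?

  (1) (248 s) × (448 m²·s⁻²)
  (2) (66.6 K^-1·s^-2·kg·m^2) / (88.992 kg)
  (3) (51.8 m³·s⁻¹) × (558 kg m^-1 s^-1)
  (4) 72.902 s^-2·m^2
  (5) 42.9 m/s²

Reference: [m·s⁻¹] · [m·s⁻¹] = m²·s⁻².
Each option:
  (1) [s] · [m²·s⁻²] = m²·s⁻¹
  (2) [kg·m²·s⁻²·K⁻¹] / [kg] = m²·s⁻²·K⁻¹
  (3) [m³·s⁻¹] · [kg·m⁻¹·s⁻¹] = kg·m²·s⁻²
  (4) m²·s⁻²  ← same
  (5) m·s⁻²
Only (4) matches m²·s⁻².

(4)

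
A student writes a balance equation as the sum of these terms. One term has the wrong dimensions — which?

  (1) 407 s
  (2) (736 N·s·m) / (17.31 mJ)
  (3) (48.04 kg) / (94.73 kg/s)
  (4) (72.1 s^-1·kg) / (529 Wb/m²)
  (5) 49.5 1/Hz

Work out the base dimensions of each:
  (1) s
  (2) [kg·m²·s⁻¹] / [kg·m²·s⁻²] = s
  (3) [kg] / [kg·s⁻¹] = s
  (4) [kg·s⁻¹] / [kg·s⁻²·A⁻¹] = s·A
  (5) Hz⁻¹ = (s⁻¹)⁻¹ = s
All reduce to s except (4), which is s·A.

(4)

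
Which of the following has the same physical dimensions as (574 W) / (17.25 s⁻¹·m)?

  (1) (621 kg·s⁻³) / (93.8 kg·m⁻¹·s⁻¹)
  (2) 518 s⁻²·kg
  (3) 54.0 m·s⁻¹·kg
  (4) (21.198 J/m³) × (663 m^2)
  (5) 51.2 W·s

(4)

Reference: [kg·m²·s⁻³] / [m·s⁻¹] = kg·m·s⁻².
Each option:
  (1) [kg·s⁻³] / [kg·m⁻¹·s⁻¹] = m·s⁻²
  (2) kg·s⁻²
  (3) kg·m·s⁻¹
  (4) [kg·m⁻¹·s⁻²] · [m²] = kg·m·s⁻²  ← same
  (5) W·s = J·s⁻¹·s = kg·m²·s⁻²
Only (4) matches kg·m·s⁻².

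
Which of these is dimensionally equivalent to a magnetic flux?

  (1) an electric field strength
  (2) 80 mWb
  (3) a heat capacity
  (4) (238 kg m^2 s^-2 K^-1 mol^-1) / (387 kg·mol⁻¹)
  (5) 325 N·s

Reference: [magnetic flux] = kg·m²·s⁻²·A⁻¹.
Each option:
  (1) [electric field strength] = kg·m·s⁻³·A⁻¹
  (2) Wb = V·s = kg·m²·s⁻²·A⁻¹  ← same
  (3) [heat capacity] = kg·m²·s⁻²·K⁻¹
  (4) [kg·m²·s⁻²·K⁻¹·mol⁻¹] / [kg·mol⁻¹] = m²·s⁻²·K⁻¹
  (5) N·s = kg·m·s⁻²·s = kg·m·s⁻¹
Only (2) matches kg·m²·s⁻²·A⁻¹.

(2)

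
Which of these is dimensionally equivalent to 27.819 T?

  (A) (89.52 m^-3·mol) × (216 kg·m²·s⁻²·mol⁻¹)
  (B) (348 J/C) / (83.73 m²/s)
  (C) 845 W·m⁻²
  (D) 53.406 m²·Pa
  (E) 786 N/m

(B)

Reference: T = Wb·m⁻² = kg·s⁻²·A⁻¹.
Each option:
  (A) [m⁻³·mol] · [kg·m²·s⁻²·mol⁻¹] = kg·m⁻¹·s⁻²
  (B) [kg·m²·s⁻³·A⁻¹] / [m²·s⁻¹] = kg·s⁻²·A⁻¹  ← same
  (C) W·m⁻² = J·s⁻¹·m⁻² = kg·s⁻³
  (D) Pa·m² = N·m⁻²·m² = kg·m·s⁻²
  (E) N·m⁻¹ = kg·m·s⁻²·m⁻¹ = kg·s⁻²
Only (B) matches kg·s⁻²·A⁻¹.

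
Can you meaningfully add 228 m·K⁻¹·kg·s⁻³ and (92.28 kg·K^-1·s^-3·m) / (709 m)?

No

Work out the base dimensions of each:
  228 m·K⁻¹·kg·s⁻³:  kg·m·s⁻³·K⁻¹
  (92.28 kg·K^-1·s^-3·m) / (709 m):  [kg·m·s⁻³·K⁻¹] / [m] = kg·s⁻³·K⁻¹
kg·m·s⁻³·K⁻¹ ≠ kg·s⁻³·K⁻¹, so they cannot be added.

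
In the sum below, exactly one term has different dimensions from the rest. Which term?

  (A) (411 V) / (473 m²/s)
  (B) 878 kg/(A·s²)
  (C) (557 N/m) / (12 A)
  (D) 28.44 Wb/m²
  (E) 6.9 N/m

In SI base units:
  (A) [kg·m²·s⁻³·A⁻¹] / [m²·s⁻¹] = kg·s⁻²·A⁻¹
  (B) kg·s⁻²·A⁻¹
  (C) [kg·s⁻²] / [A] = kg·s⁻²·A⁻¹
  (D) Wb·m⁻² = V·s·m⁻² = kg·s⁻²·A⁻¹
  (E) N·m⁻¹ = kg·m·s⁻²·m⁻¹ = kg·s⁻²
All reduce to kg·s⁻²·A⁻¹ except (E), which is kg·s⁻².

(E)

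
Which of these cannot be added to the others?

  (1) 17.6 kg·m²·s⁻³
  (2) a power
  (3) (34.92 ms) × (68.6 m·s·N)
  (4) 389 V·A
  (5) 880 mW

In SI base units:
  (1) kg·m²·s⁻³
  (2) [power] = kg·m²·s⁻³
  (3) [s] · [kg·m²·s⁻¹] = kg·m²
  (4) V·A = J·C⁻¹·A = kg·m²·s⁻³
  (5) W = J·s⁻¹ = kg·m²·s⁻³
All reduce to kg·m²·s⁻³ except (3), which is kg·m².

(3)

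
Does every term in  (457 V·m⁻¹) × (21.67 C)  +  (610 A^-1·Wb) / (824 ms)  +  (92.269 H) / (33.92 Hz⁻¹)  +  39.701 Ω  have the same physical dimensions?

No

In SI base units:
  (457 V·m⁻¹) × (21.67 C):  [kg·m·s⁻³·A⁻¹] · [s·A] = kg·m·s⁻²
  (610 A^-1·Wb) / (824 ms):  [kg·m²·s⁻²·A⁻²] / [s] = kg·m²·s⁻³·A⁻²
  (92.269 H) / (33.92 Hz⁻¹):  [kg·m²·s⁻²·A⁻²] / [s] = kg·m²·s⁻³·A⁻²
  39.701 Ω:  Ω = V·A⁻¹ = kg·m²·s⁻³·A⁻²
The terms do not share a single dimension (kg·m²·s⁻³·A⁻² vs kg·m·s⁻²).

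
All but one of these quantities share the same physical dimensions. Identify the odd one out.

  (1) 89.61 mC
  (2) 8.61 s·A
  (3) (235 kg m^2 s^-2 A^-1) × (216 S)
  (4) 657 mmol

Work out the base dimensions of each:
  (1) C = s·A
  (2) s·A
  (3) [kg·m²·s⁻²·A⁻¹] · [kg⁻¹·m⁻²·s³·A²] = s·A
  (4) mol
All reduce to s·A except (4), which is mol.

(4)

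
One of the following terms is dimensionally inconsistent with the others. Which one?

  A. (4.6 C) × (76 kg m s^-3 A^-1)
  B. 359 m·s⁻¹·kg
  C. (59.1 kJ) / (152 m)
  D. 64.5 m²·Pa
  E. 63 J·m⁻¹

In SI base units:
  A. [s·A] · [kg·m·s⁻³·A⁻¹] = kg·m·s⁻²
  B. kg·m·s⁻¹
  C. [kg·m²·s⁻²] / [m] = kg·m·s⁻²
  D. Pa·m² = N·m⁻²·m² = kg·m·s⁻²
  E. J·m⁻¹ = N·m·m⁻¹ = kg·m·s⁻²
All reduce to kg·m·s⁻² except B., which is kg·m·s⁻¹.

B.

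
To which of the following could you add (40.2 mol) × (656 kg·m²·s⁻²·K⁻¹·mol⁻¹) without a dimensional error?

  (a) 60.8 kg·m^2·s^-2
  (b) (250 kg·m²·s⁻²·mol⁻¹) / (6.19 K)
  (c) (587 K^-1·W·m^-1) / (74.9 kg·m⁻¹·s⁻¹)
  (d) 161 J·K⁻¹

(d)

Reference: [mol] · [kg·m²·s⁻²·K⁻¹·mol⁻¹] = kg·m²·s⁻²·K⁻¹.
Each option:
  (a) kg·m²·s⁻²
  (b) [kg·m²·s⁻²·mol⁻¹] / [K] = kg·m²·s⁻²·K⁻¹·mol⁻¹
  (c) [kg·m·s⁻³·K⁻¹] / [kg·m⁻¹·s⁻¹] = m²·s⁻²·K⁻¹
  (d) J·K⁻¹ = N·m·K⁻¹ = kg·m²·s⁻²·K⁻¹  ← same
Only (d) matches kg·m²·s⁻²·K⁻¹.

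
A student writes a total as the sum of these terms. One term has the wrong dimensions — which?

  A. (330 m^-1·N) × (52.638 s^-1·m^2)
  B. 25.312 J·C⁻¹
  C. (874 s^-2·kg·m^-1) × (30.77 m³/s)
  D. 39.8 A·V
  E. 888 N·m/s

B.

In SI base units:
  A. [kg·s⁻²] · [m²·s⁻¹] = kg·m²·s⁻³
  B. J·C⁻¹ = N·m·(s·A)⁻¹ = kg·m²·s⁻³·A⁻¹
  C. [kg·m⁻¹·s⁻²] · [m³·s⁻¹] = kg·m²·s⁻³
  D. V·A = J·C⁻¹·A = kg·m²·s⁻³
  E. N·m·s⁻¹ = kg·m·s⁻²·m·s⁻¹ = kg·m²·s⁻³
All reduce to kg·m²·s⁻³ except B., which is kg·m²·s⁻³·A⁻¹.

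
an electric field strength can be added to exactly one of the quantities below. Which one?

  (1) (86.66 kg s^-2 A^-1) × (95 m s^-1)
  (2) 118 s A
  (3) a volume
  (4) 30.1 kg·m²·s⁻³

(1)

Reference: [electric field strength] = kg·m·s⁻³·A⁻¹.
Each option:
  (1) [kg·s⁻²·A⁻¹] · [m·s⁻¹] = kg·m·s⁻³·A⁻¹  ← same
  (2) s·A
  (3) [volume] = m³
  (4) kg·m²·s⁻³
Only (1) matches kg·m·s⁻³·A⁻¹.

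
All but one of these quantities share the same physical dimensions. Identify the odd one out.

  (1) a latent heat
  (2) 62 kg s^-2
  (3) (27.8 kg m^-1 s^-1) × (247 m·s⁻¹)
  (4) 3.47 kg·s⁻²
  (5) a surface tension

(1)

In SI base units:
  (1) [latent heat] = m²·s⁻²
  (2) kg·s⁻²
  (3) [kg·m⁻¹·s⁻¹] · [m·s⁻¹] = kg·s⁻²
  (4) kg·s⁻²
  (5) [surface tension] = kg·s⁻²
All reduce to kg·s⁻² except (1), which is m²·s⁻².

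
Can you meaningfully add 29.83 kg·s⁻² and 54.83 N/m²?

Expand each in SI base units:
  29.83 kg·s⁻²:  kg·s⁻²
  54.83 N/m²:  N·m⁻² = kg·m·s⁻²·m⁻² = kg·m⁻¹·s⁻²
kg·s⁻² ≠ kg·m⁻¹·s⁻², so they cannot be added.

No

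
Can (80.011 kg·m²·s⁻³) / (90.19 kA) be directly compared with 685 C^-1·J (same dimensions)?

Yes

Work out the base dimensions of each:
  (80.011 kg·m²·s⁻³) / (90.19 kA):  [kg·m²·s⁻³] / [A] = kg·m²·s⁻³·A⁻¹
  685 C^-1·J:  J·C⁻¹ = N·m·(s·A)⁻¹ = kg·m²·s⁻³·A⁻¹
Both are kg·m²·s⁻³·A⁻¹, so they have the same dimensions and can be added.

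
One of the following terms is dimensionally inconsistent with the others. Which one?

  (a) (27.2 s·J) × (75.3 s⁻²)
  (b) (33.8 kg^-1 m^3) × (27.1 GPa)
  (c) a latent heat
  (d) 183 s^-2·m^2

(a)

Dimensions:
  (a) [kg·m²·s⁻¹] · [s⁻²] = kg·m²·s⁻³
  (b) [kg⁻¹·m³] · [kg·m⁻¹·s⁻²] = m²·s⁻²
  (c) [latent heat] = m²·s⁻²
  (d) m²·s⁻²
All reduce to m²·s⁻² except (a), which is kg·m²·s⁻³.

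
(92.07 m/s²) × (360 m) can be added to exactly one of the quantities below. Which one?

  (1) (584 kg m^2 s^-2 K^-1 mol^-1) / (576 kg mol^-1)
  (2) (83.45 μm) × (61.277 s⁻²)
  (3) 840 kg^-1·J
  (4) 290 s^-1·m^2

Reference: [m·s⁻²] · [m] = m²·s⁻².
Each option:
  (1) [kg·m²·s⁻²·K⁻¹·mol⁻¹] / [kg·mol⁻¹] = m²·s⁻²·K⁻¹
  (2) [m] · [s⁻²] = m·s⁻²
  (3) J·kg⁻¹ = N·m·kg⁻¹ = m²·s⁻²  ← same
  (4) m²·s⁻¹
Only (3) matches m²·s⁻².

(3)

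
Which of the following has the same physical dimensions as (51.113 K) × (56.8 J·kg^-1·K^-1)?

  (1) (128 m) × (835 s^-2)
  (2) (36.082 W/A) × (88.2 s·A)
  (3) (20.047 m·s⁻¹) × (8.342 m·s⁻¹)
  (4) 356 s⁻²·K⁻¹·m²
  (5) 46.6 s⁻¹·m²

Reference: [K] · [m²·s⁻²·K⁻¹] = m²·s⁻².
Each option:
  (1) [m] · [s⁻²] = m·s⁻²
  (2) [kg·m²·s⁻³·A⁻¹] · [s·A] = kg·m²·s⁻²
  (3) [m·s⁻¹] · [m·s⁻¹] = m²·s⁻²  ← same
  (4) m²·s⁻²·K⁻¹
  (5) m²·s⁻¹
Only (3) matches m²·s⁻².

(3)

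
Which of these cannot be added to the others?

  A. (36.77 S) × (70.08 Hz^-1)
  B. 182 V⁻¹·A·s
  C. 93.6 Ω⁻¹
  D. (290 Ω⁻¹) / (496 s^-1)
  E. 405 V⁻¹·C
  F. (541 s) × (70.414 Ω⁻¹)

Dimensions:
  A. [kg⁻¹·m⁻²·s³·A²] · [s] = kg⁻¹·m⁻²·s⁴·A²
  B. A·s·V⁻¹ = A·s·(J·C⁻¹)⁻¹ = kg⁻¹·m⁻²·s⁴·A²
  C. Ω⁻¹ = (V·A⁻¹)⁻¹ = kg⁻¹·m⁻²·s³·A²
  D. [kg⁻¹·m⁻²·s³·A²] / [s⁻¹] = kg⁻¹·m⁻²·s⁴·A²
  E. C·V⁻¹ = s·A·(J·C⁻¹)⁻¹ = kg⁻¹·m⁻²·s⁴·A²
  F. [s] · [kg⁻¹·m⁻²·s³·A²] = kg⁻¹·m⁻²·s⁴·A²
All reduce to kg⁻¹·m⁻²·s⁴·A² except C., which is kg⁻¹·m⁻²·s³·A².

C.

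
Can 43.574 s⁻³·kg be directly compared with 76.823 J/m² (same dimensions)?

No

In SI base units:
  43.574 s⁻³·kg:  kg·s⁻³
  76.823 J/m²:  J·m⁻² = N·m·m⁻² = kg·s⁻²
kg·s⁻³ ≠ kg·s⁻², so they cannot be added.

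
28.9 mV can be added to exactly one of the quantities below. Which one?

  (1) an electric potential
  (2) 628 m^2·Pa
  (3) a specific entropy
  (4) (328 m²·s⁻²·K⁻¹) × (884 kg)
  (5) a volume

Reference: V = J·C⁻¹ = kg·m²·s⁻³·A⁻¹.
Each option:
  (1) [electric potential] = kg·m²·s⁻³·A⁻¹  ← same
  (2) Pa·m² = N·m⁻²·m² = kg·m·s⁻²
  (3) [specific entropy] = m²·s⁻²·K⁻¹
  (4) [m²·s⁻²·K⁻¹] · [kg] = kg·m²·s⁻²·K⁻¹
  (5) [volume] = m³
Only (1) matches kg·m²·s⁻³·A⁻¹.

(1)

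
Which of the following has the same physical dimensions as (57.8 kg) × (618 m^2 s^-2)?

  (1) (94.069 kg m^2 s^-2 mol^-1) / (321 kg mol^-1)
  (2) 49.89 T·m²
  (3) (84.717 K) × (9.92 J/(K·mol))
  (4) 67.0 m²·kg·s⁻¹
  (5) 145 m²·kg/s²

Reference: [kg] · [m²·s⁻²] = kg·m²·s⁻².
Each option:
  (1) [kg·m²·s⁻²·mol⁻¹] / [kg·mol⁻¹] = m²·s⁻²
  (2) T·m² = Wb·m⁻²·m² = kg·m²·s⁻²·A⁻¹
  (3) [K] · [kg·m²·s⁻²·K⁻¹·mol⁻¹] = kg·m²·s⁻²·mol⁻¹
  (4) kg·m²·s⁻¹
  (5) kg·m²·s⁻²  ← same
Only (5) matches kg·m²·s⁻².

(5)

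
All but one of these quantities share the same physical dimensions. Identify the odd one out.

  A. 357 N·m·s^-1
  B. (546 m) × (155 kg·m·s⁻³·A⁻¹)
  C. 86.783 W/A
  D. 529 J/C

Expand each in SI base units:
  A. N·m·s⁻¹ = kg·m·s⁻²·m·s⁻¹ = kg·m²·s⁻³
  B. [m] · [kg·m·s⁻³·A⁻¹] = kg·m²·s⁻³·A⁻¹
  C. W·A⁻¹ = J·s⁻¹·A⁻¹ = kg·m²·s⁻³·A⁻¹
  D. J·C⁻¹ = N·m·(s·A)⁻¹ = kg·m²·s⁻³·A⁻¹
All reduce to kg·m²·s⁻³·A⁻¹ except A., which is kg·m²·s⁻³.

A.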